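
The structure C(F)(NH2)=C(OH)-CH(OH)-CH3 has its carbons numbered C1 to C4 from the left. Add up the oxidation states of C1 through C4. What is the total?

Count +1 for every bond to an atom more electronegative than carbon and −1 for every bond to one less electronegative; C–C bonds are 0. Tallying each carbon:
C1: 2C, 1N, 1F → 0 + 1 + 1 = +2
C2: 3C, 1O → 0 + 1 = +1
C3: 2C, 1H, 1O → 0 − 1 + 1 = 0
C4: 1C, 3H → 0 − 3 = -3
Sum = +2 + 1 + 0 − 3 = 0.

0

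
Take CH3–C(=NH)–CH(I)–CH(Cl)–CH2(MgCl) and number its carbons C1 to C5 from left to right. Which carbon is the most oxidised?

Tallying each carbon's bonds:
C1: 1C, 3H → 0 − 3 = -3
C2: 2C, 2N → 0 + 2 = +2
C3: 2C, 1H, 1I → 0 − 1 + 1 = 0
C4: 2C, 1H, 1Cl → 0 − 1 + 1 = 0
C5: 1C, 2H, 1Mg → 0 − 2 − 1 = -3
The most oxidised carbon is C2 at +2.

C2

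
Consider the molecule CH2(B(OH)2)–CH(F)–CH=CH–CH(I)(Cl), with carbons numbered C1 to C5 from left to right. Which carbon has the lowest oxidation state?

C1

Tallying each carbon's bonds:
C1: 1C, 2H, 1B → 0 − 2 − 1 = -3
C2: 2C, 1H, 1F → 0 − 1 + 1 = 0
C3: 3C, 1H → 0 − 1 = -1
C4: 3C, 1H → 0 − 1 = -1
C5: 1C, 1H, 1Cl, 1I → 0 − 1 + 1 + 1 = +1
The most reduced carbon is C1 at -3.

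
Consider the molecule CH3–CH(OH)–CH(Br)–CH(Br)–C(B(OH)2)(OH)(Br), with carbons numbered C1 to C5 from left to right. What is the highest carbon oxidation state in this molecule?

Assign +1 per bond to O/N/halogen, −1 per bond to H or an electropositive element, and 0 per bond to carbon. Tallying each carbon:
C1: 1C, 3H → 0 − 3 = -3
C2: 2C, 1H, 1O → 0 − 1 + 1 = 0
C3: 2C, 1H, 1Br → 0 − 1 + 1 = 0
C4: 2C, 1H, 1Br → 0 − 1 + 1 = 0
C5: 1C, 1O, 1Br, 1B → 0 + 1 + 1 − 1 = +1
The highest value is +1.

+1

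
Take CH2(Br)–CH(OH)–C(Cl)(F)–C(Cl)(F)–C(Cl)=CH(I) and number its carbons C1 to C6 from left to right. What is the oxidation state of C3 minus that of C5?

C3: 2C, 1F, 1Cl → 0 + 1 + 1 = +2
C5: 3C, 1Cl → 0 + 1 = +1
Difference: +2 − (+1) = +1.

+1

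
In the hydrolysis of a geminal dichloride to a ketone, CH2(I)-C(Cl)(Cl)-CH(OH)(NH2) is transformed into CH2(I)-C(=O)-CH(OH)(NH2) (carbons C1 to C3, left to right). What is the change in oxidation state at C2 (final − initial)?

Before: C2 has 2 bonds to C, 2 bonds to Cl → oxidation state +2.
After: C2 has 2 bonds to C, 2 bonds to O → oxidation state +2.
Δ = +2 − (+2) = 0, so no net redox change at C2.

0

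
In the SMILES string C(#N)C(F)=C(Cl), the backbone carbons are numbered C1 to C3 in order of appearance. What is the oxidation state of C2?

Assign +1 per bond to O/N/halogen, −1 per bond to H or an electropositive element, and 0 per bond to carbon.
C2 has one bond to C (0), a double bond to C (2×0 = 0), one bond to F (+1).
Oxidation state = 0 + 0 + 1 = +1.

+1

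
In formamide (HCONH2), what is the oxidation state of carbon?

The carbon has one bond to H (-1), a double bond to O (2×+1 = +2), one bond to N (+1).
Oxidation state = -1 + 2 + 1 = +2.

+2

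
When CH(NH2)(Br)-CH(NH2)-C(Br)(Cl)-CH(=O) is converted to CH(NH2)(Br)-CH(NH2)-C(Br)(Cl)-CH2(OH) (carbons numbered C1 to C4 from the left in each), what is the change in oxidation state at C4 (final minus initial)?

-2

Before: C4 has 1 bond to C, 1 bond to H, 2 bonds to O → oxidation state +1.
After: C4 has 1 bond to C, 2 bonds to H, 1 bond to O → oxidation state -1.
Δ = -1 − (+1) = -2, so this is a reduction at C4.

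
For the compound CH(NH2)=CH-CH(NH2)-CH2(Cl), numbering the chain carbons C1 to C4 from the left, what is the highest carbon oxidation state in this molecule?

0

Count +1 for every bond to an atom more electronegative than carbon and −1 for every bond to one less electronegative; C–C bonds are 0. Tallying each carbon:
C1: 2C, 1H, 1N → 0 − 1 + 1 = 0
C2: 3C, 1H → 0 − 1 = -1
C3: 2C, 1H, 1N → 0 − 1 + 1 = 0
C4: 1C, 2H, 1Cl → 0 − 2 + 1 = -1
The highest value is 0.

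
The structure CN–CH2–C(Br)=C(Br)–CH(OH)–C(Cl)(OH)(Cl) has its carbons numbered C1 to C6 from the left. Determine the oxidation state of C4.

Each bond to a more electronegative atom (O, N, halogen) counts +1, each bond to a less electronegative atom (H, metal, B, Si) counts −1, and each C–C bond counts 0.
C4 has a double bond to C (2×0 = 0), one bond to C (0), one bond to Br (+1).
Oxidation state = 0 + 0 + 1 = +1.

+1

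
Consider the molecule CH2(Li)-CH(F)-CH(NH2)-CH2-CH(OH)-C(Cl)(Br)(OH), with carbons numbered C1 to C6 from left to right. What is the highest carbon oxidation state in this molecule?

+3

Tallying each carbon's bonds:
C1: 1C, 2H, 1Li → 0 − 2 − 1 = -3
C2: 2C, 1H, 1F → 0 − 1 + 1 = 0
C3: 2C, 1H, 1N → 0 − 1 + 1 = 0
C4: 2C, 2H → 0 − 2 = -2
C5: 2C, 1H, 1O → 0 − 1 + 1 = 0
C6: 1C, 1O, 1Cl, 1Br → 0 + 1 + 1 + 1 = +3
The highest value is +3.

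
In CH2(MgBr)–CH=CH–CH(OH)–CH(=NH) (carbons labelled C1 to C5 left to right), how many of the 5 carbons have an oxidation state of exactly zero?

1

Tallying each carbon's bonds:
C1: 1C, 2H, 1Mg → 0 − 2 − 1 = -3
C2: 3C, 1H → 0 − 1 = -1
C3: 3C, 1H → 0 − 1 = -1
C4: 2C, 1H, 1O → 0 − 1 + 1 = 0
C5: 1C, 1H, 2N → 0 − 1 + 2 = +1
1 carbon (C4) meets the condition.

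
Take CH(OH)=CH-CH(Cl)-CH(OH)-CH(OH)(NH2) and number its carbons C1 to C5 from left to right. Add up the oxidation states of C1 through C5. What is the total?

Tallying each carbon's bonds:
C1: 2C, 1H, 1O → 0 − 1 + 1 = 0
C2: 3C, 1H → 0 − 1 = -1
C3: 2C, 1H, 1Cl → 0 − 1 + 1 = 0
C4: 2C, 1H, 1O → 0 − 1 + 1 = 0
C5: 1C, 1H, 1O, 1N → 0 − 1 + 1 + 1 = +1
Sum = 0 − 1 + 0 + 0 + 1 = 0.

0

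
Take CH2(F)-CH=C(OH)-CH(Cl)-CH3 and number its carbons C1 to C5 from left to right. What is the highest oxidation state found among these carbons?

Each bond to a more electronegative atom (O, N, halogen) counts +1, each bond to a less electronegative atom (H, metal, B, Si) counts −1, and each C–C bond counts 0. Tallying each carbon:
C1: 1C, 2H, 1F → 0 − 2 + 1 = -1
C2: 3C, 1H → 0 − 1 = -1
C3: 3C, 1O → 0 + 1 = +1
C4: 2C, 1H, 1Cl → 0 − 1 + 1 = 0
C5: 1C, 3H → 0 − 3 = -3
The highest value is +1.

+1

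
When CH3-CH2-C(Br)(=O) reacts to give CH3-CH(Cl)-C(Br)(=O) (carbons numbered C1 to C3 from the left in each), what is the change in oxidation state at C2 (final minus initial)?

+2

Before: C2 has 2 bonds to C, 2 bonds to H → oxidation state -2.
After: C2 has 2 bonds to C, 1 bond to H, 1 bond to Cl → oxidation state 0.
Δ = 0 − (-2) = +2, so this is an oxidation at C2.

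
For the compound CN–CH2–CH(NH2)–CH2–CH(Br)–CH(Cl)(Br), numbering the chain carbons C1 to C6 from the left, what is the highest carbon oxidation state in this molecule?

+3

Tallying each carbon's bonds:
C1: 1C, 3N → 0 + 3 = +3
C2: 2C, 2H → 0 − 2 = -2
C3: 2C, 1H, 1N → 0 − 1 + 1 = 0
C4: 2C, 2H → 0 − 2 = -2
C5: 2C, 1H, 1Br → 0 − 1 + 1 = 0
C6: 1C, 1H, 1Cl, 1Br → 0 − 1 + 1 + 1 = +1
The highest value is +3.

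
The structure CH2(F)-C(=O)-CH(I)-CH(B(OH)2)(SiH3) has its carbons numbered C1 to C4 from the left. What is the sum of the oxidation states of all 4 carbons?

-2

Count +1 for every bond to an atom more electronegative than carbon and −1 for every bond to one less electronegative; C–C bonds are 0. Tallying each carbon:
C1: 1C, 2H, 1F → 0 − 2 + 1 = -1
C2: 2C, 2O → 0 + 2 = +2
C3: 2C, 1H, 1I → 0 − 1 + 1 = 0
C4: 1C, 1H, 1B, 1Si → 0 − 1 − 1 − 1 = -3
Sum = -1 + 2 + 0 − 3 = -2.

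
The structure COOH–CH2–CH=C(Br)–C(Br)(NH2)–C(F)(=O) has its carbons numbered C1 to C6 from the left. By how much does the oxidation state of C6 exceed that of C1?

0

C6: 1C, 2O, 1F → 0 + 2 + 1 = +3
C1: 1C, 3O → 0 + 3 = +3
Difference: +3 − (+3) = 0.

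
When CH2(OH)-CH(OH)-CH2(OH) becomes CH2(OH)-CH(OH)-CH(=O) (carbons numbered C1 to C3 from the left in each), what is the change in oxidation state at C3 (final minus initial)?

Before: C3 has 1 bond to C, 2 bonds to H, 1 bond to O → oxidation state -1.
After: C3 has 1 bond to C, 1 bond to H, 2 bonds to O → oxidation state +1.
Δ = +1 − (-1) = +2, so this is an oxidation at C3.

+2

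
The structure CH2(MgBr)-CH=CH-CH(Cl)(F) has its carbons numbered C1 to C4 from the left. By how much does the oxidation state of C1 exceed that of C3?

C1: 1C, 2H, 1Mg → 0 − 2 − 1 = -3
C3: 3C, 1H → 0 − 1 = -1
Difference: -3 − (-1) = -2.

-2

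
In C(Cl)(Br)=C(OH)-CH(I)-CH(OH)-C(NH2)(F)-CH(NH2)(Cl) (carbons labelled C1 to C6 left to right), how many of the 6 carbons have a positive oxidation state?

4

Bonds to more-electronegative neighbours contribute +1 each, bonds to H or metals contribute −1 each, and C–C bonds contribute 0. Tallying each carbon:
C1: 2C, 1Cl, 1Br → 0 + 1 + 1 = +2
C2: 3C, 1O → 0 + 1 = +1
C3: 2C, 1H, 1I → 0 − 1 + 1 = 0
C4: 2C, 1H, 1O → 0 − 1 + 1 = 0
C5: 2C, 1N, 1F → 0 + 1 + 1 = +2
C6: 1C, 1H, 1N, 1Cl → 0 − 1 + 1 + 1 = +1
4 carbons (C1, C2, C5, C6) meet the condition.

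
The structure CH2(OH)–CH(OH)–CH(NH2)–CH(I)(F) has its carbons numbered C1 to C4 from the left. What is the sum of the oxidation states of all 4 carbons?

Tallying each carbon's bonds:
C1: 1C, 2H, 1O → 0 − 2 + 1 = -1
C2: 2C, 1H, 1O → 0 − 1 + 1 = 0
C3: 2C, 1H, 1N → 0 − 1 + 1 = 0
C4: 1C, 1H, 1F, 1I → 0 − 1 + 1 + 1 = +1
Sum = -1 + 0 + 0 + 1 = 0.

0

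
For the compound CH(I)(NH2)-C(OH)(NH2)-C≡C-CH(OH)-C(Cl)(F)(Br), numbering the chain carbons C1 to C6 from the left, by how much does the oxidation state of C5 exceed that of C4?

C5: 2C, 1H, 1O → 0 − 1 + 1 = 0
C4: 4C → 0 = 0
Difference: 0 − (0) = 0.

0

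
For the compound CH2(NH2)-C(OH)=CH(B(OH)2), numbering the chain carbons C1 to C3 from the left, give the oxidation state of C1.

-1

Each bond to a more electronegative atom (O, N, halogen) counts +1, each bond to a less electronegative atom (H, metal, B, Si) counts −1, and each C–C bond counts 0.
C1 has one bond to C (0), one bond to H (-1), one bond to N (+1), one bond to H (-1).
Oxidation state = 0 − 1 + 1 − 1 = -1.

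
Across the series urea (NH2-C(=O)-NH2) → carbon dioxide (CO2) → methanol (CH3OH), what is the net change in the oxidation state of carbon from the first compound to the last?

Carbon oxidation states along the series — urea: +4, carbon dioxide: +4, methanol: -2.
Net change = -2 − (+4) = -6.

-6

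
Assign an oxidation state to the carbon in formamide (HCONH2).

The carbon has one bond to H (-1), a double bond to O (2×+1 = +2), one bond to N (+1).
Oxidation state = -1 + 2 + 1 = +2.

+2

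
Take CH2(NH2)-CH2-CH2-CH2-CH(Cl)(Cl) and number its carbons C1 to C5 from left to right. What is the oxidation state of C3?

-2

C3 has one bond to C (0), one bond to C (0), one bond to H (-1), one bond to H (-1).
Oxidation state = 0 + 0 − 1 − 1 = -2.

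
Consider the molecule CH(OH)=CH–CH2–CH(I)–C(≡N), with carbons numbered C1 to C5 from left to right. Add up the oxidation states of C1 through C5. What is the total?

Bonds to more-electronegative neighbours contribute +1 each, bonds to H or metals contribute −1 each, and C–C bonds contribute 0. Tallying each carbon:
C1: 2C, 1H, 1O → 0 − 1 + 1 = 0
C2: 3C, 1H → 0 − 1 = -1
C3: 2C, 2H → 0 − 2 = -2
C4: 2C, 1H, 1I → 0 − 1 + 1 = 0
C5: 1C, 3N → 0 + 3 = +3
Sum = 0 − 1 − 2 + 0 + 3 = 0.

0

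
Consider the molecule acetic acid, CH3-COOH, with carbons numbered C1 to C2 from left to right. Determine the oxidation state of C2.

+3

Bonds to more-electronegative neighbours contribute +1 each, bonds to H or metals contribute −1 each, and C–C bonds contribute 0.
C2 has a double bond to O (2×+1 = +2), one bond to O (+1), one bond to C (0).
Oxidation state = +2 + 1 + 0 = +3.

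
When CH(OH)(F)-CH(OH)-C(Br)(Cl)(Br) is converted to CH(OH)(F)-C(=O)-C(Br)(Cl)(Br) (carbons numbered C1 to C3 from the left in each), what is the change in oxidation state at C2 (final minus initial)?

+2

Before: C2 has 2 bonds to C, 1 bond to H, 1 bond to O → oxidation state 0.
After: C2 has 2 bonds to C, 2 bonds to O → oxidation state +2.
Δ = +2 − (0) = +2, so this is an oxidation at C2.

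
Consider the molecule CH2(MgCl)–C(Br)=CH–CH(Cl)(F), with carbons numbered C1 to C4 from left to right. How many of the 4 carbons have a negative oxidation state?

2

Each bond to a more electronegative atom (O, N, halogen) counts +1, each bond to a less electronegative atom (H, metal, B, Si) counts −1, and each C–C bond counts 0. Tallying each carbon:
C1: 1C, 2H, 1Mg → 0 − 2 − 1 = -3
C2: 3C, 1Br → 0 + 1 = +1
C3: 3C, 1H → 0 − 1 = -1
C4: 1C, 1H, 1F, 1Cl → 0 − 1 + 1 + 1 = +1
2 carbons (C1, C3) meet the condition.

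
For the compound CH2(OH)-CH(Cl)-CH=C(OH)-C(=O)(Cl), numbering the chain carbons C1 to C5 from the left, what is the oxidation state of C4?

C4 has a double bond to C (2×0 = 0), one bond to C (0), one bond to O (+1).
Oxidation state = 0 + 0 + 1 = +1.

+1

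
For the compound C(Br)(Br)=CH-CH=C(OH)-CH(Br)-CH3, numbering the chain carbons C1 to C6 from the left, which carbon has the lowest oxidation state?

Tallying each carbon's bonds:
C1: 2C, 2Br → 0 + 2 = +2
C2: 3C, 1H → 0 − 1 = -1
C3: 3C, 1H → 0 − 1 = -1
C4: 3C, 1O → 0 + 1 = +1
C5: 2C, 1H, 1Br → 0 − 1 + 1 = 0
C6: 1C, 3H → 0 − 3 = -3
The most reduced carbon is C6 at -3.

C6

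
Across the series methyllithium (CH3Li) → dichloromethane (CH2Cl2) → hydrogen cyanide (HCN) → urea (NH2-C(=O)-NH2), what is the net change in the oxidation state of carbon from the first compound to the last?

+8

Carbon oxidation states along the series — methyllithium: -4, dichloromethane: 0, hydrogen cyanide: +2, urea: +4.
Net change = +4 − (-4) = +8.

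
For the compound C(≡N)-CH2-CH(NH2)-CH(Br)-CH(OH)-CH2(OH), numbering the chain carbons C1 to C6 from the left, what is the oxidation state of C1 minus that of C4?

+3

C1: 1C, 3N → 0 + 3 = +3
C4: 2C, 1H, 1Br → 0 − 1 + 1 = 0
Difference: +3 − (0) = +3.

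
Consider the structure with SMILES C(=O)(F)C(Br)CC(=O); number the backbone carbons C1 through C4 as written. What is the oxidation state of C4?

+1

C4 has one bond to C (0), a double bond to O (2×+1 = +2), one bond to H (-1).
Oxidation state = 0 + 2 − 1 = +1.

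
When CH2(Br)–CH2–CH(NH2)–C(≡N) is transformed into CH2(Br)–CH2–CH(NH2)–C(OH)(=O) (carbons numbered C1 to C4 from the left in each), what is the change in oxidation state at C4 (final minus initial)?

Before: C4 has 1 bond to C, 3 bonds to N → oxidation state +3.
After: C4 has 1 bond to C, 3 bonds to O → oxidation state +3.
Δ = +3 − (+3) = 0, so no net redox change at C4.

0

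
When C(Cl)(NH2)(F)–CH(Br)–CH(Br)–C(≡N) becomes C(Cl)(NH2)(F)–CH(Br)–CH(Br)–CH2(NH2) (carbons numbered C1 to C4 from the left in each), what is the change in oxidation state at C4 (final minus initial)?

Before: C4 has 1 bond to C, 3 bonds to N → oxidation state +3.
After: C4 has 1 bond to C, 2 bonds to H, 1 bond to N → oxidation state -1.
Δ = -1 − (+3) = -4, so this is a reduction at C4.

-4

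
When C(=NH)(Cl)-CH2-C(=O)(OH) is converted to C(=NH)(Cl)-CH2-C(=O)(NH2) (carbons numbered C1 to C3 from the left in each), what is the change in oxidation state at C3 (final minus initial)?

0

Before: C3 has 1 bond to C, 3 bonds to O → oxidation state +3.
After: C3 has 1 bond to C, 2 bonds to O, 1 bond to N → oxidation state +3.
Δ = +3 − (+3) = 0, so no net redox change at C3.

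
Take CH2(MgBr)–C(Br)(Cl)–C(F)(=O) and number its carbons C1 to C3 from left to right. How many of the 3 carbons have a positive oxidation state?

2

Tallying each carbon's bonds:
C1: 1C, 2H, 1Mg → 0 − 2 − 1 = -3
C2: 2C, 1Cl, 1Br → 0 + 1 + 1 = +2
C3: 1C, 2O, 1F → 0 + 2 + 1 = +3
2 carbons (C2, C3) meet the condition.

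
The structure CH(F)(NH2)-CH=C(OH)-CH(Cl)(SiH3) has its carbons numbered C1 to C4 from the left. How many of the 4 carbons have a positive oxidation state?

2

Each bond to a more electronegative atom (O, N, halogen) counts +1, each bond to a less electronegative atom (H, metal, B, Si) counts −1, and each C–C bond counts 0. Tallying each carbon:
C1: 1C, 1H, 1N, 1F → 0 − 1 + 1 + 1 = +1
C2: 3C, 1H → 0 − 1 = -1
C3: 3C, 1O → 0 + 1 = +1
C4: 1C, 1H, 1Cl, 1Si → 0 − 1 + 1 − 1 = -1
2 carbons (C1, C3) meet the condition.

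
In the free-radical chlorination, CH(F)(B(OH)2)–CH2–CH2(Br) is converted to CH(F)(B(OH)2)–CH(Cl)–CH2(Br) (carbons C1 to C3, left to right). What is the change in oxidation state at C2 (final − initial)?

+2

Before: C2 has 2 bonds to C, 2 bonds to H → oxidation state -2.
After: C2 has 2 bonds to C, 1 bond to H, 1 bond to Cl → oxidation state 0.
Δ = 0 − (-2) = +2, so this is an oxidation at C2.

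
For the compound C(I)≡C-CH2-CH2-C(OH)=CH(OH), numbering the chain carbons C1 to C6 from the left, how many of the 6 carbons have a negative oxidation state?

Count +1 for every bond to an atom more electronegative than carbon and −1 for every bond to one less electronegative; C–C bonds are 0. Tallying each carbon:
C1: 3C, 1I → 0 + 1 = +1
C2: 4C → 0 = 0
C3: 2C, 2H → 0 − 2 = -2
C4: 2C, 2H → 0 − 2 = -2
C5: 3C, 1O → 0 + 1 = +1
C6: 2C, 1H, 1O → 0 − 1 + 1 = 0
2 carbons (C3, C4) meet the condition.

2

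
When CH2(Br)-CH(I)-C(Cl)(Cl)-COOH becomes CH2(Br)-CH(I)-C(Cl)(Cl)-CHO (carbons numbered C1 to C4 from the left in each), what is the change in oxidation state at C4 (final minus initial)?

-2

Before: C4 has 1 bond to C, 3 bonds to O → oxidation state +3.
After: C4 has 1 bond to C, 1 bond to H, 2 bonds to O → oxidation state +1.
Δ = +1 − (+3) = -2, so this is a reduction at C4.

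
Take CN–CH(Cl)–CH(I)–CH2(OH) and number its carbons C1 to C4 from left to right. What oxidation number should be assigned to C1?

C1 has one bond to C (0), a triple bond to N (3×+1 = +3).
Oxidation state = 0 + 3 = +3.

+3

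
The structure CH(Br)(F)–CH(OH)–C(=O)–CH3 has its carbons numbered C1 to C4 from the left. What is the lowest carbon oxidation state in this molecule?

-3

Tallying each carbon's bonds:
C1: 1C, 1H, 1F, 1Br → 0 − 1 + 1 + 1 = +1
C2: 2C, 1H, 1O → 0 − 1 + 1 = 0
C3: 2C, 2O → 0 + 2 = +2
C4: 1C, 3H → 0 − 3 = -3
The lowest value is -3.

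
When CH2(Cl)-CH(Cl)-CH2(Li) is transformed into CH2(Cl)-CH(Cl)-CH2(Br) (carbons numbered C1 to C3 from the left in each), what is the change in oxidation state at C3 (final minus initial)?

Before: C3 has 1 bond to C, 2 bonds to H, 1 bond to Li → oxidation state -3.
After: C3 has 1 bond to C, 2 bonds to H, 1 bond to Br → oxidation state -1.
Δ = -1 − (-3) = +2, so this is an oxidation at C3.

+2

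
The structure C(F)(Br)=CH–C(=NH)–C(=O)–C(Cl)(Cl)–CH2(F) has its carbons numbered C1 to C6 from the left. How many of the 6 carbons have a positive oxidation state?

4

Bonds to more-electronegative neighbours contribute +1 each, bonds to H or metals contribute −1 each, and C–C bonds contribute 0. Tallying each carbon:
C1: 2C, 1F, 1Br → 0 + 1 + 1 = +2
C2: 3C, 1H → 0 − 1 = -1
C3: 2C, 2N → 0 + 2 = +2
C4: 2C, 2O → 0 + 2 = +2
C5: 2C, 2Cl → 0 + 2 = +2
C6: 1C, 2H, 1F → 0 − 2 + 1 = -1
4 carbons (C1, C3, C4, C5) meet the condition.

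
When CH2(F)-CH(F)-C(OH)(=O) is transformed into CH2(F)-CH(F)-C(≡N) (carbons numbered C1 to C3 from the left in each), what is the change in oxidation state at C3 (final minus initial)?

Before: C3 has 1 bond to C, 3 bonds to O → oxidation state +3.
After: C3 has 1 bond to C, 3 bonds to N → oxidation state +3.
Δ = +3 − (+3) = 0, so no net redox change at C3.

0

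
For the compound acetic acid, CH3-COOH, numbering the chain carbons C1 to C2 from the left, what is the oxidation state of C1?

Bonds to more-electronegative neighbours contribute +1 each, bonds to H or metals contribute −1 each, and C–C bonds contribute 0.
C1 has one bond to H (-1), one bond to H (-1), one bond to H (-1), one bond to C (0).
Oxidation state = -1 − 1 − 1 + 0 = -3.

-3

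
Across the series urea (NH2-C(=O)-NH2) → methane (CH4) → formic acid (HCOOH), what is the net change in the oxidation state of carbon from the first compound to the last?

-2

Carbon oxidation states along the series — urea: +4, methane: -4, formic acid: +2.
Net change = +2 − (+4) = -2.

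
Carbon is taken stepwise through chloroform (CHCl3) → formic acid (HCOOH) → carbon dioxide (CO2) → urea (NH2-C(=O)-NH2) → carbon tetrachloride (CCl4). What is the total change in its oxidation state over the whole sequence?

+2

Carbon oxidation states along the series — chloroform: +2, formic acid: +2, carbon dioxide: +4, urea: +4, carbon tetrachloride: +4.
Net change = +4 − (+2) = +2.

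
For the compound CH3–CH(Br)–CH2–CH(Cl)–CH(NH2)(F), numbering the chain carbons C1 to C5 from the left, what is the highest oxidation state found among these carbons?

Tallying each carbon's bonds:
C1: 1C, 3H → 0 − 3 = -3
C2: 2C, 1H, 1Br → 0 − 1 + 1 = 0
C3: 2C, 2H → 0 − 2 = -2
C4: 2C, 1H, 1Cl → 0 − 1 + 1 = 0
C5: 1C, 1H, 1N, 1F → 0 − 1 + 1 + 1 = +1
The highest value is +1.

+1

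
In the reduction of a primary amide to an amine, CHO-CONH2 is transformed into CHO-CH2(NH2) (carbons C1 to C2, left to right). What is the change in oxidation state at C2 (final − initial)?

-4

Before: C2 has 1 bond to C, 2 bonds to O, 1 bond to N → oxidation state +3.
After: C2 has 1 bond to C, 2 bonds to H, 1 bond to N → oxidation state -1.
Δ = -1 − (+3) = -4, so this is a reduction at C2.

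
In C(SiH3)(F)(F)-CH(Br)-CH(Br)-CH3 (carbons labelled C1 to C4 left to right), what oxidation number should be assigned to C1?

C1 has one bond to C (0), one bond to Si (-1), one bond to F (+1), one bond to F (+1).
Oxidation state = 0 − 1 + 1 + 1 = +1.

+1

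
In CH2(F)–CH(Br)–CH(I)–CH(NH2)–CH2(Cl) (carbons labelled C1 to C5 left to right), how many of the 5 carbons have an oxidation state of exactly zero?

3

Bonds to more-electronegative neighbours contribute +1 each, bonds to H or metals contribute −1 each, and C–C bonds contribute 0. Tallying each carbon:
C1: 1C, 2H, 1F → 0 − 2 + 1 = -1
C2: 2C, 1H, 1Br → 0 − 1 + 1 = 0
C3: 2C, 1H, 1I → 0 − 1 + 1 = 0
C4: 2C, 1H, 1N → 0 − 1 + 1 = 0
C5: 1C, 2H, 1Cl → 0 − 2 + 1 = -1
3 carbons (C2, C3, C4) meet the condition.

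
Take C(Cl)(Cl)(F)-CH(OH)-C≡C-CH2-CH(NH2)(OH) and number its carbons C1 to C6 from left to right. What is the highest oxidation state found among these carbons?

+3

Tallying each carbon's bonds:
C1: 1C, 1F, 2Cl → 0 + 1 + 2 = +3
C2: 2C, 1H, 1O → 0 − 1 + 1 = 0
C3: 4C → 0 = 0
C4: 4C → 0 = 0
C5: 2C, 2H → 0 − 2 = -2
C6: 1C, 1H, 1O, 1N → 0 − 1 + 1 + 1 = +1
The highest value is +3.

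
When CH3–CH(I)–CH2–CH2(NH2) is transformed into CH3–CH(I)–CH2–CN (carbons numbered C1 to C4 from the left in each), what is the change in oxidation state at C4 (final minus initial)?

+4

Before: C4 has 1 bond to C, 2 bonds to H, 1 bond to N → oxidation state -1.
After: C4 has 1 bond to C, 3 bonds to N → oxidation state +3.
Δ = +3 − (-1) = +4, so this is an oxidation at C4.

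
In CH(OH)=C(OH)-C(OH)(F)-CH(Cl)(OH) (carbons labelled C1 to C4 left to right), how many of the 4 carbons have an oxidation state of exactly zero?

Tallying each carbon's bonds:
C1: 2C, 1H, 1O → 0 − 1 + 1 = 0
C2: 3C, 1O → 0 + 1 = +1
C3: 2C, 1O, 1F → 0 + 1 + 1 = +2
C4: 1C, 1H, 1O, 1Cl → 0 − 1 + 1 + 1 = +1
1 carbon (C1) meets the condition.

1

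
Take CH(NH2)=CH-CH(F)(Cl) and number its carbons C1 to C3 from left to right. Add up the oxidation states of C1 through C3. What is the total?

0

Assign +1 per bond to O/N/halogen, −1 per bond to H or an electropositive element, and 0 per bond to carbon. Tallying each carbon:
C1: 2C, 1H, 1N → 0 − 1 + 1 = 0
C2: 3C, 1H → 0 − 1 = -1
C3: 1C, 1H, 1F, 1Cl → 0 − 1 + 1 + 1 = +1
Sum = 0 − 1 + 1 = 0.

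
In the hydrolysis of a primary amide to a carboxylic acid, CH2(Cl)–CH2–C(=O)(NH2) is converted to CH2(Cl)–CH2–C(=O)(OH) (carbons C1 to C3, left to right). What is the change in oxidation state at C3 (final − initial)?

Before: C3 has 1 bond to C, 2 bonds to O, 1 bond to N → oxidation state +3.
After: C3 has 1 bond to C, 3 bonds to O → oxidation state +3.
Δ = +3 − (+3) = 0, so no net redox change at C3.

0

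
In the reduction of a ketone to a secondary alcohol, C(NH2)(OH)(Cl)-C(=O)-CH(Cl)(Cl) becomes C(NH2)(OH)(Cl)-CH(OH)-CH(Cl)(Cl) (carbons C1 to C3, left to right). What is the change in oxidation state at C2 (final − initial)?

Before: C2 has 2 bonds to C, 2 bonds to O → oxidation state +2.
After: C2 has 2 bonds to C, 1 bond to H, 1 bond to O → oxidation state 0.
Δ = 0 − (+2) = -2, so this is a reduction at C2.

-2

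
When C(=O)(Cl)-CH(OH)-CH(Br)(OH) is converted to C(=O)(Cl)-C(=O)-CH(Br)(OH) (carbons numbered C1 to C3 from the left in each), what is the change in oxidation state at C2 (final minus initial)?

Before: C2 has 2 bonds to C, 1 bond to H, 1 bond to O → oxidation state 0.
After: C2 has 2 bonds to C, 2 bonds to O → oxidation state +2.
Δ = +2 − (0) = +2, so this is an oxidation at C2.

+2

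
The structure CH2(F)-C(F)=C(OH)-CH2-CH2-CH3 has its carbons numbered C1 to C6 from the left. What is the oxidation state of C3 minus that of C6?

C3: 3C, 1O → 0 + 1 = +1
C6: 1C, 3H → 0 − 3 = -3
Difference: +1 − (-3) = +4.

+4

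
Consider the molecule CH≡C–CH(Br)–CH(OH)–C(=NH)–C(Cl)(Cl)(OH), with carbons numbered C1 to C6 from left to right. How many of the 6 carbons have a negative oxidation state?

Each bond to a more electronegative atom (O, N, halogen) counts +1, each bond to a less electronegative atom (H, metal, B, Si) counts −1, and each C–C bond counts 0. Tallying each carbon:
C1: 3C, 1H → 0 − 1 = -1
C2: 4C → 0 = 0
C3: 2C, 1H, 1Br → 0 − 1 + 1 = 0
C4: 2C, 1H, 1O → 0 − 1 + 1 = 0
C5: 2C, 2N → 0 + 2 = +2
C6: 1C, 1O, 2Cl → 0 + 1 + 2 = +3
1 carbon (C1) meets the condition.

1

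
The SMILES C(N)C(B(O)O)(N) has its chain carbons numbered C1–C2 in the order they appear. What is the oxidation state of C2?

C2 has one bond to C (0), one bond to B (-1), one bond to H (-1), one bond to N (+1).
Oxidation state = 0 − 1 − 1 + 1 = -1.

-1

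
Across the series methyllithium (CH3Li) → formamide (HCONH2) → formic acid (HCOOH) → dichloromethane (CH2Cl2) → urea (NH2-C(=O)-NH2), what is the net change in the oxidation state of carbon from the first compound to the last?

Carbon oxidation states along the series — methyllithium: -4, formamide: +2, formic acid: +2, dichloromethane: 0, urea: +4.
Net change = +4 − (-4) = +8.

+8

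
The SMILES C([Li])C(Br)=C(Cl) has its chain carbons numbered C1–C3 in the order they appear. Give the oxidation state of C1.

-3

C1 has one bond to C (0), one bond to H (-1), one bond to H (-1), one bond to Li (-1).
Oxidation state = 0 − 1 − 1 − 1 = -3.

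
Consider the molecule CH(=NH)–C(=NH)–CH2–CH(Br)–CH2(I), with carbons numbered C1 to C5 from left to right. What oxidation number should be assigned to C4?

Each bond to a more electronegative atom (O, N, halogen) counts +1, each bond to a less electronegative atom (H, metal, B, Si) counts −1, and each C–C bond counts 0.
C4 has one bond to C (0), one bond to C (0), one bond to H (-1), one bond to Br (+1).
Oxidation state = 0 + 0 − 1 + 1 = 0.

0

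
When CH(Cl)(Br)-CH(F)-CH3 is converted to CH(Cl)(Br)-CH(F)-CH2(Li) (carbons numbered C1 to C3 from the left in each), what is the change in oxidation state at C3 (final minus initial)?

0

Before: C3 has 1 bond to C, 3 bonds to H → oxidation state -3.
After: C3 has 1 bond to C, 2 bonds to H, 1 bond to Li → oxidation state -3.
Δ = -3 − (-3) = 0, so no net redox change at C3.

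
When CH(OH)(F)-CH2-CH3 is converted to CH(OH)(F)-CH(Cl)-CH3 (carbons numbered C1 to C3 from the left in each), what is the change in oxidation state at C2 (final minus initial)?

Before: C2 has 2 bonds to C, 2 bonds to H → oxidation state -2.
After: C2 has 2 bonds to C, 1 bond to H, 1 bond to Cl → oxidation state 0.
Δ = 0 − (-2) = +2, so this is an oxidation at C2.

+2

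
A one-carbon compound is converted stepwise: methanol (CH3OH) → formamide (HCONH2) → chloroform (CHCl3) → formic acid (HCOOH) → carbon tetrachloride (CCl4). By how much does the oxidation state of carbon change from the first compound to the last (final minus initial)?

Carbon oxidation states along the series — methanol: -2, formamide: +2, chloroform: +2, formic acid: +2, carbon tetrachloride: +4.
Net change = +4 − (-2) = +6.

+6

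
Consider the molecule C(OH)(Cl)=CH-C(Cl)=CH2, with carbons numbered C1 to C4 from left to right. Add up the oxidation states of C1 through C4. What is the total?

Assign +1 per bond to O/N/halogen, −1 per bond to H or an electropositive element, and 0 per bond to carbon. Tallying each carbon:
C1: 2C, 1O, 1Cl → 0 + 1 + 1 = +2
C2: 3C, 1H → 0 − 1 = -1
C3: 3C, 1Cl → 0 + 1 = +1
C4: 2C, 2H → 0 − 2 = -2
Sum = +2 − 1 + 1 − 2 = 0.

0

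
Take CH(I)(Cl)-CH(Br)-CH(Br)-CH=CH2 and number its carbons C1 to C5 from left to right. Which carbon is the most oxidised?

C1

Tallying each carbon's bonds:
C1: 1C, 1H, 1Cl, 1I → 0 − 1 + 1 + 1 = +1
C2: 2C, 1H, 1Br → 0 − 1 + 1 = 0
C3: 2C, 1H, 1Br → 0 − 1 + 1 = 0
C4: 3C, 1H → 0 − 1 = -1
C5: 2C, 2H → 0 − 2 = -2
The most oxidised carbon is C1 at +1.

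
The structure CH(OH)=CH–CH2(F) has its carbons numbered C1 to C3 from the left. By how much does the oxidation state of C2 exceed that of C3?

0

C2: 3C, 1H → 0 − 1 = -1
C3: 1C, 2H, 1F → 0 − 2 + 1 = -1
Difference: -1 − (-1) = 0.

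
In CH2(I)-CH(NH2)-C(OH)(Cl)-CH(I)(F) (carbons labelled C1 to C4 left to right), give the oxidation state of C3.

Bonds to more-electronegative neighbours contribute +1 each, bonds to H or metals contribute −1 each, and C–C bonds contribute 0.
C3 has one bond to C (0), one bond to C (0), one bond to O (+1), one bond to Cl (+1).
Oxidation state = 0 + 0 + 1 + 1 = +2.

+2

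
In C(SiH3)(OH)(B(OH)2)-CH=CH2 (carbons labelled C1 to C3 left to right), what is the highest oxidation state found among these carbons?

-1

Assign +1 per bond to O/N/halogen, −1 per bond to H or an electropositive element, and 0 per bond to carbon. Tallying each carbon:
C1: 1C, 1O, 1B, 1Si → 0 + 1 − 1 − 1 = -1
C2: 3C, 1H → 0 − 1 = -1
C3: 2C, 2H → 0 − 2 = -2
The highest value is -1.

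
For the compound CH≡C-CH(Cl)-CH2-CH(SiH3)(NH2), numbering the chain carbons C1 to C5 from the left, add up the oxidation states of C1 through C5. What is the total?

-4

Bonds to more-electronegative neighbours contribute +1 each, bonds to H or metals contribute −1 each, and C–C bonds contribute 0. Tallying each carbon:
C1: 3C, 1H → 0 − 1 = -1
C2: 4C → 0 = 0
C3: 2C, 1H, 1Cl → 0 − 1 + 1 = 0
C4: 2C, 2H → 0 − 2 = -2
C5: 1C, 1H, 1N, 1Si → 0 − 1 + 1 − 1 = -1
Sum = -1 + 0 + 0 − 2 − 1 = -4.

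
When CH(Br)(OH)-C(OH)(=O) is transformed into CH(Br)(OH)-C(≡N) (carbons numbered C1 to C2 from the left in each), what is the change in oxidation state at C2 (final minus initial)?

0

Before: C2 has 1 bond to C, 3 bonds to O → oxidation state +3.
After: C2 has 1 bond to C, 3 bonds to N → oxidation state +3.
Δ = +3 − (+3) = 0, so no net redox change at C2.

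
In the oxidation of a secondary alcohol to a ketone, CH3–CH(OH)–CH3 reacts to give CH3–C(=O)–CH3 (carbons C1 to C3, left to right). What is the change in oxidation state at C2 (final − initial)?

Before: C2 has 2 bonds to C, 1 bond to H, 1 bond to O → oxidation state 0.
After: C2 has 2 bonds to C, 2 bonds to O → oxidation state +2.
Δ = +2 − (0) = +2, so this is an oxidation at C2.

+2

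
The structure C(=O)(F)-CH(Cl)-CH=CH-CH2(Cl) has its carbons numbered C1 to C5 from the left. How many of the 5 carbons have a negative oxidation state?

Tallying each carbon's bonds:
C1: 1C, 2O, 1F → 0 + 2 + 1 = +3
C2: 2C, 1H, 1Cl → 0 − 1 + 1 = 0
C3: 3C, 1H → 0 − 1 = -1
C4: 3C, 1H → 0 − 1 = -1
C5: 1C, 2H, 1Cl → 0 − 2 + 1 = -1
3 carbons (C3, C4, C5) meet the condition.

3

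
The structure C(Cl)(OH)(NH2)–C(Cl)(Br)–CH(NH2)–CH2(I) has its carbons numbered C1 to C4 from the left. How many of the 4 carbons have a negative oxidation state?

Tallying each carbon's bonds:
C1: 1C, 1O, 1N, 1Cl → 0 + 1 + 1 + 1 = +3
C2: 2C, 1Cl, 1Br → 0 + 1 + 1 = +2
C3: 2C, 1H, 1N → 0 − 1 + 1 = 0
C4: 1C, 2H, 1I → 0 − 2 + 1 = -1
1 carbon (C4) meets the condition.

1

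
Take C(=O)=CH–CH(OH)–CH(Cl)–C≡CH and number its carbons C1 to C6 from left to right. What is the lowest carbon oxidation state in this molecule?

-1

Tallying each carbon's bonds:
C1: 2C, 2O → 0 + 2 = +2
C2: 3C, 1H → 0 − 1 = -1
C3: 2C, 1H, 1O → 0 − 1 + 1 = 0
C4: 2C, 1H, 1Cl → 0 − 1 + 1 = 0
C5: 4C → 0 = 0
C6: 3C, 1H → 0 − 1 = -1
The lowest value is -1.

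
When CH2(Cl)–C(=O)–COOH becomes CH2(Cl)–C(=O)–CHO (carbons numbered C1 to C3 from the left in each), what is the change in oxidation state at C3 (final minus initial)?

Before: C3 has 1 bond to C, 3 bonds to O → oxidation state +3.
After: C3 has 1 bond to C, 1 bond to H, 2 bonds to O → oxidation state +1.
Δ = +1 − (+3) = -2, so this is a reduction at C3.

-2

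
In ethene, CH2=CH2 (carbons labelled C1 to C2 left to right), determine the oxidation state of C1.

-2

C1 has one bond to H (-1), one bond to H (-1), a double bond to C (2×0 = 0).
Oxidation state = -1 − 1 + 0 = -2.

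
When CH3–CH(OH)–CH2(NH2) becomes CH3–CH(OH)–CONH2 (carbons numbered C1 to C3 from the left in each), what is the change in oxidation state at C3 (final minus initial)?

+4

Before: C3 has 1 bond to C, 2 bonds to H, 1 bond to N → oxidation state -1.
After: C3 has 1 bond to C, 2 bonds to O, 1 bond to N → oxidation state +3.
Δ = +3 − (-1) = +4, so this is an oxidation at C3.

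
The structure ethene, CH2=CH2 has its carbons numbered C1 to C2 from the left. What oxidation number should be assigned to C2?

-2

C2 has one bond to H (-1), one bond to H (-1), a double bond to C (2×0 = 0).
Oxidation state = -1 − 1 + 0 = -2.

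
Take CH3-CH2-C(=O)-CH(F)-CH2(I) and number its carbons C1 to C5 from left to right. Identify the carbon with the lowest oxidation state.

C1

Assign +1 per bond to O/N/halogen, −1 per bond to H or an electropositive element, and 0 per bond to carbon. Tallying each carbon:
C1: 1C, 3H → 0 − 3 = -3
C2: 2C, 2H → 0 − 2 = -2
C3: 2C, 2O → 0 + 2 = +2
C4: 2C, 1H, 1F → 0 − 1 + 1 = 0
C5: 1C, 2H, 1I → 0 − 2 + 1 = -1
The most reduced carbon is C1 at -3.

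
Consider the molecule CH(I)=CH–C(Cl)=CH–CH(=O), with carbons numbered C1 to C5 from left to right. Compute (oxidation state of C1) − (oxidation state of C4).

+1

C1: 2C, 1H, 1I → 0 − 1 + 1 = 0
C4: 3C, 1H → 0 − 1 = -1
Difference: 0 − (-1) = +1.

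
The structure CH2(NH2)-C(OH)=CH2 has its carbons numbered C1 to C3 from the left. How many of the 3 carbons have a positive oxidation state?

Each bond to a more electronegative atom (O, N, halogen) counts +1, each bond to a less electronegative atom (H, metal, B, Si) counts −1, and each C–C bond counts 0. Tallying each carbon:
C1: 1C, 2H, 1N → 0 − 2 + 1 = -1
C2: 3C, 1O → 0 + 1 = +1
C3: 2C, 2H → 0 − 2 = -2
1 carbon (C2) meets the condition.

1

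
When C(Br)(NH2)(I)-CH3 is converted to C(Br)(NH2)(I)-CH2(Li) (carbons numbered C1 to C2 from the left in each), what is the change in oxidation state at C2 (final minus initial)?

Before: C2 has 1 bond to C, 3 bonds to H → oxidation state -3.
After: C2 has 1 bond to C, 2 bonds to H, 1 bond to Li → oxidation state -3.
Δ = -3 − (-3) = 0, so no net redox change at C2.

0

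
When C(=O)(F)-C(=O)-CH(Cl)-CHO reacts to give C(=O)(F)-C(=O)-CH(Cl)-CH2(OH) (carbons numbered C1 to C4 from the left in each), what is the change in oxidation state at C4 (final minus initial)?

Before: C4 has 1 bond to C, 1 bond to H, 2 bonds to O → oxidation state +1.
After: C4 has 1 bond to C, 2 bonds to H, 1 bond to O → oxidation state -1.
Δ = -1 − (+1) = -2, so this is a reduction at C4.

-2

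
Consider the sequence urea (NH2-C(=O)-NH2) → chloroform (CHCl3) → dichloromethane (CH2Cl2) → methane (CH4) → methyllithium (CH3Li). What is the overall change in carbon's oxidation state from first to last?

-8

Carbon oxidation states along the series — urea: +4, chloroform: +2, dichloromethane: 0, methane: -4, methyllithium: -4.
Net change = -4 − (+4) = -8.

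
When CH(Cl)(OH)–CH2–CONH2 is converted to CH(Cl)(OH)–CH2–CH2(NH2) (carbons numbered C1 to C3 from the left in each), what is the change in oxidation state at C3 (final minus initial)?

-4

Before: C3 has 1 bond to C, 2 bonds to O, 1 bond to N → oxidation state +3.
After: C3 has 1 bond to C, 2 bonds to H, 1 bond to N → oxidation state -1.
Δ = -1 − (+3) = -4, so this is a reduction at C3.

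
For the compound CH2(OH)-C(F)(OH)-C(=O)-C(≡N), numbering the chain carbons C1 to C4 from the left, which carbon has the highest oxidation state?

Tallying each carbon's bonds:
C1: 1C, 2H, 1O → 0 − 2 + 1 = -1
C2: 2C, 1O, 1F → 0 + 1 + 1 = +2
C3: 2C, 2O → 0 + 2 = +2
C4: 1C, 3N → 0 + 3 = +3
The most oxidised carbon is C4 at +3.

C4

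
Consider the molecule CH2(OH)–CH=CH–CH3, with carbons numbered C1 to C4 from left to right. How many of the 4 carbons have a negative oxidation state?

Tallying each carbon's bonds:
C1: 1C, 2H, 1O → 0 − 2 + 1 = -1
C2: 3C, 1H → 0 − 1 = -1
C3: 3C, 1H → 0 − 1 = -1
C4: 1C, 3H → 0 − 3 = -3
4 carbons (C1, C2, C3, C4) meet the condition.

4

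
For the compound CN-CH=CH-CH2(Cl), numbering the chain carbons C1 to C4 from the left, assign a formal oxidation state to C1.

C1 has one bond to C (0), a triple bond to N (3×+1 = +3).
Oxidation state = 0 + 3 = +3.

+3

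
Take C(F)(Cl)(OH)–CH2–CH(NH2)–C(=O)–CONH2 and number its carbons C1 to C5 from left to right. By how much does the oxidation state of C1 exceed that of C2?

+5

C1: 1C, 1O, 1F, 1Cl → 0 + 1 + 1 + 1 = +3
C2: 2C, 2H → 0 − 2 = -2
Difference: +3 − (-2) = +5.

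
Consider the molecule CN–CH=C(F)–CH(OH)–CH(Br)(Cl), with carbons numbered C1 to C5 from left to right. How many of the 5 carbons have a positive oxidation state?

Bonds to more-electronegative neighbours contribute +1 each, bonds to H or metals contribute −1 each, and C–C bonds contribute 0. Tallying each carbon:
C1: 1C, 3N → 0 + 3 = +3
C2: 3C, 1H → 0 − 1 = -1
C3: 3C, 1F → 0 + 1 = +1
C4: 2C, 1H, 1O → 0 − 1 + 1 = 0
C5: 1C, 1H, 1Cl, 1Br → 0 − 1 + 1 + 1 = +1
3 carbons (C1, C3, C5) meet the condition.

3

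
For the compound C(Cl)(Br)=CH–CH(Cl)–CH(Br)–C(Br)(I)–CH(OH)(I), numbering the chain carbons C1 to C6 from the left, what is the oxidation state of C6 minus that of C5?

-1

C6: 1C, 1H, 1O, 1I → 0 − 1 + 1 + 1 = +1
C5: 2C, 1Br, 1I → 0 + 1 + 1 = +2
Difference: +1 − (+2) = -1.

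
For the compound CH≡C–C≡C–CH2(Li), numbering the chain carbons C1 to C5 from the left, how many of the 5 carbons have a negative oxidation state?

2

Tallying each carbon's bonds:
C1: 3C, 1H → 0 − 1 = -1
C2: 4C → 0 = 0
C3: 4C → 0 = 0
C4: 4C → 0 = 0
C5: 1C, 2H, 1Li → 0 − 2 − 1 = -3
2 carbons (C1, C5) meet the condition.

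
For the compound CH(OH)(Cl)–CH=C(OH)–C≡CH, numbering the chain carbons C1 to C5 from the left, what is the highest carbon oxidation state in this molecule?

+1

Assign +1 per bond to O/N/halogen, −1 per bond to H or an electropositive element, and 0 per bond to carbon. Tallying each carbon:
C1: 1C, 1H, 1O, 1Cl → 0 − 1 + 1 + 1 = +1
C2: 3C, 1H → 0 − 1 = -1
C3: 3C, 1O → 0 + 1 = +1
C4: 4C → 0 = 0
C5: 3C, 1H → 0 − 1 = -1
The highest value is +1.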